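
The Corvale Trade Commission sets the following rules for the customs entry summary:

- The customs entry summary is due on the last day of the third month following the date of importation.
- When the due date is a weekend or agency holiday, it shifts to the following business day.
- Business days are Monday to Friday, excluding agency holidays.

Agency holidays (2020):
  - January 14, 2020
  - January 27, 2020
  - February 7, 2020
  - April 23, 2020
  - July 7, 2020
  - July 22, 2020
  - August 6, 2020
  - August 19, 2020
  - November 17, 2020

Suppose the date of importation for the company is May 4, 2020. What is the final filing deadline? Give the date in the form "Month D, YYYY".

3 months after May 4, 2020 is August 2020; that month ends on August 31, 2020.
August 31, 2020 falls on a Monday, which is a business day, so no adjustment is needed.
Deadline: August 31, 2020.

August 31, 2020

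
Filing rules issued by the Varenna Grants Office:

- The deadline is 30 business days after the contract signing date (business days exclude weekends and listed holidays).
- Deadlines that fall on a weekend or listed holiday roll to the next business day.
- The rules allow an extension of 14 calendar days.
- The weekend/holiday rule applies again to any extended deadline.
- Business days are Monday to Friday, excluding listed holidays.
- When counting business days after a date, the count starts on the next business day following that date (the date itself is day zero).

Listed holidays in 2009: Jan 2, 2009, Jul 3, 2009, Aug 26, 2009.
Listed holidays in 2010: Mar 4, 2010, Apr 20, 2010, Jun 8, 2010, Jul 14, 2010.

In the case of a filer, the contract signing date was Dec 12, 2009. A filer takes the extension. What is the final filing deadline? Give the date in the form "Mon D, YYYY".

Feb 5, 2010

Starting the day after Dec 12, 2009 and counting 30 business days lands on Jan 22, 2010.
Since Jan 22, 2010 is a Friday and not a holiday, the date is unchanged.
With the 14-day extension, Jan 22, 2010 becomes Feb 5, 2010.
Feb 5, 2010 is a Friday and not a listed holiday, so it stands.
Deadline: Feb 5, 2010.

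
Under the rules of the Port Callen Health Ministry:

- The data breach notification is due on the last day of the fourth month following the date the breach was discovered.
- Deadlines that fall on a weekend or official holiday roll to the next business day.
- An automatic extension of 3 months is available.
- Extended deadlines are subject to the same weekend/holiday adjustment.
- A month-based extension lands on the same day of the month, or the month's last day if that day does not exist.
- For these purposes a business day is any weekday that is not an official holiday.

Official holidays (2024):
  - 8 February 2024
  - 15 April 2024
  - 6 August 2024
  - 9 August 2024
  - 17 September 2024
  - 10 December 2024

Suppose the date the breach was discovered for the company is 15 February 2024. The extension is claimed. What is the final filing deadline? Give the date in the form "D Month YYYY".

1 October 2024

4 months after 15 February 2024 falls in June 2024; the last day of that month is 30 June 2024.
30 June 2024 is a Sunday, so it moves to the next business day, 1 July 2024 (Monday).
Add 3 months to 1 July 2024: 1 October 2024.
1 October 2024 (Tuesday) is already a business day.
Deadline: 1 October 2024.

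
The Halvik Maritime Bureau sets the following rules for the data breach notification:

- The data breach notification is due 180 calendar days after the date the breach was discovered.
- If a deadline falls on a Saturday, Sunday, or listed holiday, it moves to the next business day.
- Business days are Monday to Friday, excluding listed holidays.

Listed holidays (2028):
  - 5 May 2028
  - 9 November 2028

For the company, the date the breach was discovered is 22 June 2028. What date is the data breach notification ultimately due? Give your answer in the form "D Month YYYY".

Adding 180 calendar days to 22 June 2028 gives 19 December 2028.
19 December 2028 is a Tuesday and not a listed holiday, so it stands.
Deadline: 19 December 2028.

19 December 2028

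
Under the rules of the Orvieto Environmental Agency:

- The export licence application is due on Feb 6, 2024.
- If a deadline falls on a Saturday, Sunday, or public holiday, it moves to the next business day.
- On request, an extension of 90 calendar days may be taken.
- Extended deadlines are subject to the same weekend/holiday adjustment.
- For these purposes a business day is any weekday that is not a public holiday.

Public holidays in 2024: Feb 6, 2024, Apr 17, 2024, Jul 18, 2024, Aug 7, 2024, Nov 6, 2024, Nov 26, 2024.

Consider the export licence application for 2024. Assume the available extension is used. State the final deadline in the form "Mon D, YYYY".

Start from the fixed due date, Feb 6, 2024.
Feb 6, 2024 is a listed holiday; the next business day is Feb 7, 2024 (Wednesday).
With the 90-day extension, Feb 7, 2024 becomes May 7, 2024.
Since May 7, 2024 is a Tuesday and not a holiday, the date is unchanged.
Final deadline: May 7, 2024.

May 7, 2024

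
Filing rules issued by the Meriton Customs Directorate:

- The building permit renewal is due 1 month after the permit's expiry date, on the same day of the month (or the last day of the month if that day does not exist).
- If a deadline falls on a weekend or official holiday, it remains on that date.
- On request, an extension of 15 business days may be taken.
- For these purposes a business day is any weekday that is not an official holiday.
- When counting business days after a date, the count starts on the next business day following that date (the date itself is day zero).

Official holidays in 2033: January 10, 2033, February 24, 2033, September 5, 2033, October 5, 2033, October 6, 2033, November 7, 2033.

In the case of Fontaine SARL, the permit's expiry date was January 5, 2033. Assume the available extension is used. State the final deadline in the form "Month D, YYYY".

1 month after January 5, 2033, on the same day of the month, is February 5, 2033.
February 5, 2033 falls on a Saturday. The rules make no weekend/holiday allowance, so it remains February 5, 2033.
Applying the 15-business-day extension: 15 business days after February 5, 2033 is February 28, 2033.
February 28, 2033 falls on a Monday. The rules make no weekend/holiday allowance, so it remains February 28, 2033.
The final due date is February 28, 2033.

February 28, 2033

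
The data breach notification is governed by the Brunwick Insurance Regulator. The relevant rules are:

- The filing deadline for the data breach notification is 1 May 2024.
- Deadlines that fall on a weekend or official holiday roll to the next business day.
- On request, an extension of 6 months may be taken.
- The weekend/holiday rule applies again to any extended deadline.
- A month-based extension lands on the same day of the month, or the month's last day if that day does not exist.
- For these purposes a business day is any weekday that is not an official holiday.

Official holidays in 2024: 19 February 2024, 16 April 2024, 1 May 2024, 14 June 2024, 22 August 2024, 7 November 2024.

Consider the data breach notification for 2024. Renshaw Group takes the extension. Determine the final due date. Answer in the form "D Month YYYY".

4 November 2024

Start from the fixed due date, 1 May 2024.
Because 1 May 2024 is a listed holiday, the deadline becomes 2 May 2024 (Thursday).
The 6 months extension carries 2 May 2024 to 2 November 2024.
2 November 2024 is a Saturday; the next business day is 4 November 2024 (Monday).
Final deadline: 4 November 2024.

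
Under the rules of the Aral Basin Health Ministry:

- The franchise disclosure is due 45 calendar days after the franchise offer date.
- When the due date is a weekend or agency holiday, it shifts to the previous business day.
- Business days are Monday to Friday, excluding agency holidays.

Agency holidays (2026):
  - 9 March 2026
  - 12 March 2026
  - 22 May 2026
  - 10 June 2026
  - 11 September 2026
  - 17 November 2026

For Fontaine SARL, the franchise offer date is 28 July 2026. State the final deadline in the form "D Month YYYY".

Trigger date 28 July 2026 + 45 calendar days = 11 September 2026.
Because 11 September 2026 is a listed holiday, the deadline becomes 10 September 2026 (Thursday).
The final due date is 10 September 2026.

10 September 2026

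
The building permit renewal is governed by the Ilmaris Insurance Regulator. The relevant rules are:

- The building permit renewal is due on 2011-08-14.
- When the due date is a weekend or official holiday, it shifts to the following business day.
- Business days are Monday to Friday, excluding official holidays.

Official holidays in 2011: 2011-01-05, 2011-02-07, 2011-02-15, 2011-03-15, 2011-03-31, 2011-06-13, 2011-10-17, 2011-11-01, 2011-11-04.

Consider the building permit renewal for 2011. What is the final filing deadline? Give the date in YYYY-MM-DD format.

Start from the fixed due date, 2011-08-14.
2011-08-14 falls on a Sunday. Rolling to the next business day gives 2011-08-15, a Monday.
Final deadline: 2011-08-15.

2011-08-15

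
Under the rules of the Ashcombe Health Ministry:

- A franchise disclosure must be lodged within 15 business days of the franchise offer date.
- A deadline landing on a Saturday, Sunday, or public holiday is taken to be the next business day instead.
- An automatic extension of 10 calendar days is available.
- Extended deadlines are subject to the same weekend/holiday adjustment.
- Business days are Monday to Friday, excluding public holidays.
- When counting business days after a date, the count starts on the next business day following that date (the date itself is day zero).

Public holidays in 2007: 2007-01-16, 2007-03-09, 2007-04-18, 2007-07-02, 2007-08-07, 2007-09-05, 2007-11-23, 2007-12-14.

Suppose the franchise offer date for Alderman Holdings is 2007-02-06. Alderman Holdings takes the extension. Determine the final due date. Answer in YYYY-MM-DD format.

Counting 15 business days after 2007-02-06 (skipping weekends and listed holidays) reaches 2007-02-27.
2007-02-27 is a Tuesday and not a listed holiday, so it stands.
Add the 10 calendar-day extension to 2007-02-27: 2007-03-09.
2007-03-09 is a listed holiday, so it moves to the next business day, 2007-03-12 (Monday).
So the filing is due 2007-03-12.

2007-03-12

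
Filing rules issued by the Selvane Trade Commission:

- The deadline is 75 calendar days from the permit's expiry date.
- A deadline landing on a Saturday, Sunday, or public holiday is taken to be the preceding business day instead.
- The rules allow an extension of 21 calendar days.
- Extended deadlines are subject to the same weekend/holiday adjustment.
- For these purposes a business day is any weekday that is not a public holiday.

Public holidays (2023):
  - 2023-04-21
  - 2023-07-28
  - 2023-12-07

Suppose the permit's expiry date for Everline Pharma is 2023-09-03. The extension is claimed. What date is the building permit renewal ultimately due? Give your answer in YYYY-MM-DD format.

2023-12-08

From 2023-09-03, 75 calendar days later is 2023-11-17.
2023-11-17 falls on a Friday, which is a business day, so no adjustment is needed.
With the 21-day extension, 2023-11-17 becomes 2023-12-08.
2023-12-08 is a Friday and not a listed holiday, so it stands.
So the filing is due 2023-12-08.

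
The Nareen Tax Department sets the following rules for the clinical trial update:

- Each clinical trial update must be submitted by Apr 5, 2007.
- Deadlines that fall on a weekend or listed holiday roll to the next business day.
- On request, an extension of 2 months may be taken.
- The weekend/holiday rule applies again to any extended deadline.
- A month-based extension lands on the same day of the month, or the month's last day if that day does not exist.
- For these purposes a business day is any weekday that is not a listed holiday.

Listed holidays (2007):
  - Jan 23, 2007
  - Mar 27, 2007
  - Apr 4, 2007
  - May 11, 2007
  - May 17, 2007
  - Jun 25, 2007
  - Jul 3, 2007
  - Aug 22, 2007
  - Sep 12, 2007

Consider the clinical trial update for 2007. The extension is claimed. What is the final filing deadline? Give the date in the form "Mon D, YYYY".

Jun 5, 2007

The stated deadline is Apr 5, 2007.
Apr 5, 2007 (Thursday) is already a business day.
The 2 months extension carries Apr 5, 2007 to Jun 5, 2007.
Jun 5, 2007 falls on a Tuesday, which is a business day, so no adjustment is needed.
Deadline: Jun 5, 2007.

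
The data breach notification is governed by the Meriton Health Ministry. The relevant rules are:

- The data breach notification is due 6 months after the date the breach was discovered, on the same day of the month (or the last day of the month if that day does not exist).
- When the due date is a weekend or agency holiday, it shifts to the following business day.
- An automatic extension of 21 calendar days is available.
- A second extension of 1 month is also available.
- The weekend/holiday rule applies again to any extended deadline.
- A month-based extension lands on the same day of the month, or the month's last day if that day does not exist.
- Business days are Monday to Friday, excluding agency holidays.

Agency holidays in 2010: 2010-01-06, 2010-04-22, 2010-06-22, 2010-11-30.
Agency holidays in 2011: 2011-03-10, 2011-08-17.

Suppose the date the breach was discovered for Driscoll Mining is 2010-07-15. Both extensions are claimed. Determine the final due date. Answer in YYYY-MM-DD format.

6 months from 2010-07-15 is 2011-01-15.
2011-01-15 is a Saturday; the next business day is 2011-01-17 (Monday).
Add the 21 calendar-day extension to 2011-01-17: 2011-02-07.
Since 2011-02-07 is a Monday and not a holiday, the date is unchanged.
The 1 month extension carries 2011-02-07 to 2011-03-07.
2011-03-07 (Monday) is already a business day.
Deadline: 2011-03-07.

2011-03-07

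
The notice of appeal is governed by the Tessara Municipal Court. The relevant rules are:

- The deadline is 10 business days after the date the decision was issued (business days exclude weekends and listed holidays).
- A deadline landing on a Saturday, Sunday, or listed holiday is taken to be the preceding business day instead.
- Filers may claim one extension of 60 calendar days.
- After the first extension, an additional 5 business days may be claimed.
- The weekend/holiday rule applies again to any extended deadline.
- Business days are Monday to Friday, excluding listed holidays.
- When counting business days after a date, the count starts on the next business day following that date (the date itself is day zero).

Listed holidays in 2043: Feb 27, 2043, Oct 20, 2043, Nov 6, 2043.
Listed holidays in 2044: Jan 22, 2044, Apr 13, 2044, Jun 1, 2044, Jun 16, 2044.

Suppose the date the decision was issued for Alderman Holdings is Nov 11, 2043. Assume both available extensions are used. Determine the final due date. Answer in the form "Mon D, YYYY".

Starting the day after Nov 11, 2043 and counting 10 business days lands on Nov 25, 2043.
Nov 25, 2043 (Wednesday) is already a business day.
The 60-calendar-day extension moves the deadline from Nov 25, 2043 to Jan 24, 2044.
Jan 24, 2044 is a Sunday, so it moves to the preceding business day, Jan 21, 2044 (Thursday).
Counting 5 further business days from Jan 21, 2044 reaches Jan 29, 2044.
Jan 29, 2044 falls on a Friday, which is a business day, so no adjustment is needed.
So the filing is due Jan 29, 2044.

Jan 29, 2044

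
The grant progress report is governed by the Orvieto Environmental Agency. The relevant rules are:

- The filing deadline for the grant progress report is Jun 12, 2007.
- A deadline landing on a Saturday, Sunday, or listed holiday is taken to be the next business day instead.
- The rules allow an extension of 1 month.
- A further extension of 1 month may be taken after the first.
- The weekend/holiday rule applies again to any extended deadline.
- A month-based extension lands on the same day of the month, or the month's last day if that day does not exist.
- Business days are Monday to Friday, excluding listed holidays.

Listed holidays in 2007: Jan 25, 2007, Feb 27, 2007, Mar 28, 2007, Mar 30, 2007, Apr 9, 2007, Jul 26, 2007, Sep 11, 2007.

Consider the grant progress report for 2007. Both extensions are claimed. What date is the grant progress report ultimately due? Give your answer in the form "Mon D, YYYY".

Aug 13, 2007

Start from the fixed due date, Jun 12, 2007.
Jun 12, 2007 is a Tuesday and not a listed holiday, so it stands.
Applying the 1 month extension: 1 month after Jun 12, 2007 is Jul 12, 2007.
Jul 12, 2007 is a Thursday and not a listed holiday, so it stands.
The 1 month extension carries Jul 12, 2007 to Aug 12, 2007.
Aug 12, 2007 is a Sunday, so it moves to the next business day, Aug 13, 2007 (Monday).
Final deadline: Aug 13, 2007.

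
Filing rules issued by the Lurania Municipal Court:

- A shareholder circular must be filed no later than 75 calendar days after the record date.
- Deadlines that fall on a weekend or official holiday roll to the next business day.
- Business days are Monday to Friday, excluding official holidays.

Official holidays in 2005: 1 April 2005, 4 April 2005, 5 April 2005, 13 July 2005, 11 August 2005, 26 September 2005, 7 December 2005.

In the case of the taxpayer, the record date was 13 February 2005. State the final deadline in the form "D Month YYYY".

Adding 75 calendar days to 13 February 2005 gives 29 April 2005.
Since 29 April 2005 is a Friday and not a holiday, the date is unchanged.
Final deadline: 29 April 2005.

29 April 2005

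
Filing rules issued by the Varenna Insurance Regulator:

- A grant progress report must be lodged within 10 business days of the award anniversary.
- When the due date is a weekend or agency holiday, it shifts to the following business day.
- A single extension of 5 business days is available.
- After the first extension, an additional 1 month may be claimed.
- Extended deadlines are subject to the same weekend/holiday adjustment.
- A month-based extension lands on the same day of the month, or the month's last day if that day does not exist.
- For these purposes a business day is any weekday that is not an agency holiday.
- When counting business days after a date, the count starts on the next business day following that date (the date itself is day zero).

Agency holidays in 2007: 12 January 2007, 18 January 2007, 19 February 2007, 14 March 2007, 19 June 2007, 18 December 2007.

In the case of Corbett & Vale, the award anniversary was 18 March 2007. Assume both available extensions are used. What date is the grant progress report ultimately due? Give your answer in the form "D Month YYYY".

Starting the day after 18 March 2007 and counting 10 business days lands on 30 March 2007.
Since 30 March 2007 is a Friday and not a holiday, the date is unchanged.
Applying the 5-business-day extension: 5 business days after 30 March 2007 is 6 April 2007.
6 April 2007 (Friday) is already a business day.
Applying the 1 month extension: 1 month after 6 April 2007 is 6 May 2007.
6 May 2007 is a Sunday; the next business day is 7 May 2007 (Monday).
So the filing is due 7 May 2007.

7 May 2007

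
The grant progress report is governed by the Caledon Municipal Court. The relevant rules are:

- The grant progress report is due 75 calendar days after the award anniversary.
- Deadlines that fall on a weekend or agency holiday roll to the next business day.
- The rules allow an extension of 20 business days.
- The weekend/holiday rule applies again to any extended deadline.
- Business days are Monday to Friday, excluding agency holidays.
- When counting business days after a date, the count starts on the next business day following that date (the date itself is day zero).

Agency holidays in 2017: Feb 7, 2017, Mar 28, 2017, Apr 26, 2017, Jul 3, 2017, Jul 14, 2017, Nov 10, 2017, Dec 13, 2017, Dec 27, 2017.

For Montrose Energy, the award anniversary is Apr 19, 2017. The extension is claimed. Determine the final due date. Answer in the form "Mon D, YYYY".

Aug 2, 2017

From Apr 19, 2017, 75 calendar days later is Jul 3, 2017.
Jul 3, 2017 falls on a listed holiday. Rolling to the next business day gives Jul 4, 2017, a Tuesday.
Applying the 20-business-day extension: 20 business days after Jul 4, 2017 is Aug 2, 2017.
Aug 2, 2017 is a Wednesday and not a listed holiday, so it stands.
Deadline: Aug 2, 2017.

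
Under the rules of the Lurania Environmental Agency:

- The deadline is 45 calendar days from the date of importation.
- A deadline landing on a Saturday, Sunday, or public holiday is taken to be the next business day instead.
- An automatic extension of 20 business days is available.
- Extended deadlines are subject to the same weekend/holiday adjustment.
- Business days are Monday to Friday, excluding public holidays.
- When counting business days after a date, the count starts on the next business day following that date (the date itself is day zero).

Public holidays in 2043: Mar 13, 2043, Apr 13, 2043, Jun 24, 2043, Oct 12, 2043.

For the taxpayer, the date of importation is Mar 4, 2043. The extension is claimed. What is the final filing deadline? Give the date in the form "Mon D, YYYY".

Trigger date Mar 4, 2043 + 45 calendar days = Apr 18, 2043.
Apr 18, 2043 is a Saturday, so it moves to the next business day, Apr 20, 2043 (Monday).
The 20-business-day extension runs from Apr 20, 2043 to May 18, 2043.
May 18, 2043 is a Monday and not a listed holiday, so it stands.
Deadline: May 18, 2043.

May 18, 2043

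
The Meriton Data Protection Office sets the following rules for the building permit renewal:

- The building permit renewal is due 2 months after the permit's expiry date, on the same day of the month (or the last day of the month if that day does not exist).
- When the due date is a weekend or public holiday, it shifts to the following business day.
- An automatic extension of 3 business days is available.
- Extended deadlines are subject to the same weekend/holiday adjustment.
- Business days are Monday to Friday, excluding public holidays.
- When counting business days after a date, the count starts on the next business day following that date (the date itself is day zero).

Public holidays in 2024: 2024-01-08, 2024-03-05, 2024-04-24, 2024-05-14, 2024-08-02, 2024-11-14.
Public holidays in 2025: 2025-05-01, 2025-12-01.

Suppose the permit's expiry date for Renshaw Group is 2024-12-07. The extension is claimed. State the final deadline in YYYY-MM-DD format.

2025-02-12

2 months from 2024-12-07 is 2025-02-07.
2025-02-07 falls on a Friday, which is a business day, so no adjustment is needed.
Counting 3 further business days from 2025-02-07 reaches 2025-02-12.
2025-02-12 falls on a Wednesday, which is a business day, so no adjustment is needed.
The final due date is 2025-02-12.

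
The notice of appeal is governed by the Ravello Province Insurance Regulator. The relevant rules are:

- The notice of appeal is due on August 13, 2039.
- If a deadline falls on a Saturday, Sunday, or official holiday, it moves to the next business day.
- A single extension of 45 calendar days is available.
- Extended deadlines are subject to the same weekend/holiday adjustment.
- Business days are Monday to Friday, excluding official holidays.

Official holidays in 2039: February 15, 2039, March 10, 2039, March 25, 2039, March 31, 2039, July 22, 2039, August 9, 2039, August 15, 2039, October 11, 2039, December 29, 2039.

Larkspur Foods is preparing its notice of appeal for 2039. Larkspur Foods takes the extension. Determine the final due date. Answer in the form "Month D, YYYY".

The stated deadline is August 13, 2039.
August 13, 2039 is a Saturday, so it moves to the next business day, August 16, 2039 (Tuesday).
With the 45-day extension, August 16, 2039 becomes September 30, 2039.
September 30, 2039 falls on a Friday, which is a business day, so no adjustment is needed.
So the filing is due September 30, 2039.

September 30, 2039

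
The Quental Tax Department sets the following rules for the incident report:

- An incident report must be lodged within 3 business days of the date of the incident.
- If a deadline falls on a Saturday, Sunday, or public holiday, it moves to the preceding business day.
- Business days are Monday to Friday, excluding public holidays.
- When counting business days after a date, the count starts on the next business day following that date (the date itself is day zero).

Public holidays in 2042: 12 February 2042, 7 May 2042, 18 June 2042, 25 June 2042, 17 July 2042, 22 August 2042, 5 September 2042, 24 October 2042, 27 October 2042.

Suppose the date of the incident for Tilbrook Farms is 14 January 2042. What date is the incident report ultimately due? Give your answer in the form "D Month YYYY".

17 January 2042

Counting 3 business days after 14 January 2042 (skipping weekends and listed holidays) reaches 17 January 2042.
17 January 2042 is a Friday and not a listed holiday, so it stands.
Final deadline: 17 January 2042.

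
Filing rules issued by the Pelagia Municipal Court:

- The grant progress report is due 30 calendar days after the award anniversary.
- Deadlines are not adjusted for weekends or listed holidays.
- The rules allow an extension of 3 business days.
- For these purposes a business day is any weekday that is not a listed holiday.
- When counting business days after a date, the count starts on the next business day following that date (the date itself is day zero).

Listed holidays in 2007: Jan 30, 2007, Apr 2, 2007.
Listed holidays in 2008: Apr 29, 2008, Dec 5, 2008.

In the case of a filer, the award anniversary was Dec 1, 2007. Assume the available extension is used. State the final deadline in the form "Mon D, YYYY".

From Dec 1, 2007, 30 calendar days later is Dec 31, 2007.
Dec 31, 2007 falls on a Monday. The rules make no weekend/holiday allowance, so it remains Dec 31, 2007.
Counting 3 further business days from Dec 31, 2007 reaches Jan 3, 2008.
No adjustment is made for weekends or holidays, so Jan 3, 2008 stands.
So the filing is due Jan 3, 2008.

Jan 3, 2008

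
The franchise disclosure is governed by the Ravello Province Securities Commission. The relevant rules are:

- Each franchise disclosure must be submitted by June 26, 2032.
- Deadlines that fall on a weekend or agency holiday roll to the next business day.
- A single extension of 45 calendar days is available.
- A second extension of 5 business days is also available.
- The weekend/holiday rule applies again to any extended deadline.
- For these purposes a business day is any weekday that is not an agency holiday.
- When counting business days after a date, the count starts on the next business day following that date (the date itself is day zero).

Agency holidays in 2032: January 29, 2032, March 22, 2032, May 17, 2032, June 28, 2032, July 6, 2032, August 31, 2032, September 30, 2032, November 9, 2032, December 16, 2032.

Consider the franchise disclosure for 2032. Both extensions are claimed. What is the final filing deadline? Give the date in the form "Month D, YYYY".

The stated deadline is June 26, 2032.
Because June 26, 2032 is a Saturday, the deadline becomes June 29, 2032 (Tuesday).
With the 45-day extension, June 29, 2032 becomes August 13, 2032.
August 13, 2032 (Friday) is already a business day.
Counting 5 further business days from August 13, 2032 reaches August 20, 2032.
August 20, 2032 is a Friday and not a listed holiday, so it stands.
The final due date is August 20, 2032.

August 20, 2032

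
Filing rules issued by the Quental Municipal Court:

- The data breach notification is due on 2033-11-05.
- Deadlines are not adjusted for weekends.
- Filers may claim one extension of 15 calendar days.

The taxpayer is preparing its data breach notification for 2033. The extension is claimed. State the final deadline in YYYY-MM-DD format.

The stated deadline is 2033-11-05.
2033-11-05 is a Saturday; no weekend or holiday adjustment applies.
Add the 15 calendar-day extension to 2033-11-05: 2033-11-20.
No adjustment is made for weekends or holidays, so 2033-11-20 stands.
So the filing is due 2033-11-20.

2033-11-20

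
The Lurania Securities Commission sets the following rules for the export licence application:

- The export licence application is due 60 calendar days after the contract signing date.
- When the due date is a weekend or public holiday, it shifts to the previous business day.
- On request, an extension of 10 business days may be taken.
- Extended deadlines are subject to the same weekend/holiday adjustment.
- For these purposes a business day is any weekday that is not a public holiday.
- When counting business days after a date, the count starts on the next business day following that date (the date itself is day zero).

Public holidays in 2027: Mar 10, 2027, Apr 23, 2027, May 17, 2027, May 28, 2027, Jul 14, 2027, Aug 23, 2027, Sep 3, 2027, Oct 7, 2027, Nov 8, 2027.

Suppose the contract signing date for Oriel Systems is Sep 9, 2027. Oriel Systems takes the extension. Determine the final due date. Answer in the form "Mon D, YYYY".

Adding 60 calendar days to Sep 9, 2027 gives Nov 8, 2027.
Nov 8, 2027 falls on a listed holiday. Rolling to the preceding business day gives Nov 5, 2027, a Friday.
Applying the 10-business-day extension: 10 business days after Nov 5, 2027 is Nov 22, 2027.
Nov 22, 2027 (Monday) is already a business day.
Deadline: Nov 22, 2027.

Nov 22, 2027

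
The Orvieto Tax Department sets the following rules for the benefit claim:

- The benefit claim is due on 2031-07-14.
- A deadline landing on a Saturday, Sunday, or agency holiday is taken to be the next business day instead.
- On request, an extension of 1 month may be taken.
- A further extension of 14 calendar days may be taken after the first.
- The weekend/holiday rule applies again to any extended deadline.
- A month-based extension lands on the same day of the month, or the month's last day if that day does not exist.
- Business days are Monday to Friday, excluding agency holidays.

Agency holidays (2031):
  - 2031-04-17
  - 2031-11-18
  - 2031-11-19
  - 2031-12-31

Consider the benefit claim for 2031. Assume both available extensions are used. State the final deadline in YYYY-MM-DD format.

The statutory due date is 2031-07-14.
2031-07-14 falls on a Monday, which is a business day, so no adjustment is needed.
The 1 month extension carries 2031-07-14 to 2031-08-14.
2031-08-14 is a Thursday and not a listed holiday, so it stands.
Applying the 14-calendar-day extension: 2031-08-14 + 14 days = 2031-08-28.
2031-08-28 falls on a Thursday, which is a business day, so no adjustment is needed.
So the filing is due 2031-08-28.

2031-08-28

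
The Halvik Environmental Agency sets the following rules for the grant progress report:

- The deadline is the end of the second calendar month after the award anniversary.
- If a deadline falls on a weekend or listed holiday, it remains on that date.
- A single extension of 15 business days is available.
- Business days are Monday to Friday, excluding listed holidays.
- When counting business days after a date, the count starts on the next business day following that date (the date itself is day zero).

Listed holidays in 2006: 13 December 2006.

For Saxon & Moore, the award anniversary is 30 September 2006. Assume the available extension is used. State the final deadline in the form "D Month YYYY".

22 December 2006

The second month after 30 September 2006 is November 2006, whose last day is 30 November 2006.
No adjustment is made for weekends or holidays, so 30 November 2006 stands.
Applying the 15-business-day extension: 15 business days after 30 November 2006 is 22 December 2006.
22 December 2006 is a Friday; no weekend or holiday adjustment applies.
Deadline: 22 December 2006.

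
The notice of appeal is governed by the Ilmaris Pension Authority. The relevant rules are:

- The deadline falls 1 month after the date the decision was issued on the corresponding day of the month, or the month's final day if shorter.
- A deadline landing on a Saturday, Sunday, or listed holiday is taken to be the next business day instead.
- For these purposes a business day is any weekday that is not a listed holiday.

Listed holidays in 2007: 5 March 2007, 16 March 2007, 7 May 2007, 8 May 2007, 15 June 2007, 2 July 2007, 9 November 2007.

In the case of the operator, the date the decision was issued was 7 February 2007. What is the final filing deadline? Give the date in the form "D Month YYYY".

1 month after 7 February 2007, on the same day of the month, is 7 March 2007.
Since 7 March 2007 is a Wednesday and not a holiday, the date is unchanged.
So the filing is due 7 March 2007.

7 March 2007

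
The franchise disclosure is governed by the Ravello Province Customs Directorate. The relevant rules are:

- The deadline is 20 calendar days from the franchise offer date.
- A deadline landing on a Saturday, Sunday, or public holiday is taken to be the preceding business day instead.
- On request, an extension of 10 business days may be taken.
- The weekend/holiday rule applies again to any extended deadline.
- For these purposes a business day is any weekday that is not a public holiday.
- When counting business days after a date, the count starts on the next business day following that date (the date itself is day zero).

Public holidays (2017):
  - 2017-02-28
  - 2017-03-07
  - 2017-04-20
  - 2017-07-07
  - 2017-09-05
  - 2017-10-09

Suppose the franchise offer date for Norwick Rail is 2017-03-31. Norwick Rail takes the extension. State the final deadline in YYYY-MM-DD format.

Trigger date 2017-03-31 + 20 calendar days = 2017-04-20.
2017-04-20 is a listed holiday, so it moves to the preceding business day, 2017-04-19 (Wednesday).
Counting 10 further business days from 2017-04-19 reaches 2017-05-04.
2017-05-04 falls on a Thursday, which is a business day, so no adjustment is needed.
The final due date is 2017-05-04.

2017-05-04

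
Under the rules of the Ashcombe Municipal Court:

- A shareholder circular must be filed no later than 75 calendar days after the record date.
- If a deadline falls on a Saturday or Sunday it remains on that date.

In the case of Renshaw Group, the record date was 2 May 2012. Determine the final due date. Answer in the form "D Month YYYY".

16 July 2012

Adding 75 calendar days to 2 May 2012 gives 16 July 2012.
16 July 2012 is a Monday; no weekend or holiday adjustment applies.
The final due date is 16 July 2012.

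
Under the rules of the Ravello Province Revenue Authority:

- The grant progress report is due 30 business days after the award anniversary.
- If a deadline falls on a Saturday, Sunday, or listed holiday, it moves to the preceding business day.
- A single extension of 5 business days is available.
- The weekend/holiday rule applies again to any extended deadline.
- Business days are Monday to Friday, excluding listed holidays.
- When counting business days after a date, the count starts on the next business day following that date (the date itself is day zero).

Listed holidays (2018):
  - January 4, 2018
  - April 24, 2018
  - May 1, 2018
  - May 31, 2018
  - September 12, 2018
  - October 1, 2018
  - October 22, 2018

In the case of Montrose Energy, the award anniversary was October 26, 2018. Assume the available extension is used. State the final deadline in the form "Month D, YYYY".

30 business days after October 26, 2018, excluding weekends and holidays, is December 7, 2018.
December 7, 2018 is a Friday and not a listed holiday, so it stands.
The 5-business-day extension runs from December 7, 2018 to December 14, 2018.
December 14, 2018 is a Friday and not a listed holiday, so it stands.
So the filing is due December 14, 2018.

December 14, 2018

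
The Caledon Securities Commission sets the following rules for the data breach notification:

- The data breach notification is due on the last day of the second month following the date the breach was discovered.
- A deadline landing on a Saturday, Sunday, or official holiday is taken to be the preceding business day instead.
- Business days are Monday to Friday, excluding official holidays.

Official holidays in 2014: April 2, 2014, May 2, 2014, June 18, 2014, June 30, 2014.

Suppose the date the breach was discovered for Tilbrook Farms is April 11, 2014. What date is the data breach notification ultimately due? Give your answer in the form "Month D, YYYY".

June 27, 2014

2 months after April 11, 2014 is June 2014; that month ends on June 30, 2014.
June 30, 2014 is a listed holiday, so it moves to the preceding business day, June 27, 2014 (Friday).
Final deadline: June 27, 2014.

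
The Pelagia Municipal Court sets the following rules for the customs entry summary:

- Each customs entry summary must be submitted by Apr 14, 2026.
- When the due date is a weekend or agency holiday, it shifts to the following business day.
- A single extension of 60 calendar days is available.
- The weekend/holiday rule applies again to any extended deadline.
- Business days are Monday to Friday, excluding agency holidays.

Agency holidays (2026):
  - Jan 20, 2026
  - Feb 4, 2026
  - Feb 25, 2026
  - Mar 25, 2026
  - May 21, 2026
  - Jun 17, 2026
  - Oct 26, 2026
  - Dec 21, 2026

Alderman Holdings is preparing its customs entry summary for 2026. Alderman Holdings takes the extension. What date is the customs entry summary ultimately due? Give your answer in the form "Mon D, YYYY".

Jun 15, 2026

Start from the fixed due date, Apr 14, 2026.
Apr 14, 2026 falls on a Tuesday, which is a business day, so no adjustment is needed.
With the 60-day extension, Apr 14, 2026 becomes Jun 13, 2026.
Jun 13, 2026 is a Saturday, so it moves to the next business day, Jun 15, 2026 (Monday).
The final due date is Jun 15, 2026.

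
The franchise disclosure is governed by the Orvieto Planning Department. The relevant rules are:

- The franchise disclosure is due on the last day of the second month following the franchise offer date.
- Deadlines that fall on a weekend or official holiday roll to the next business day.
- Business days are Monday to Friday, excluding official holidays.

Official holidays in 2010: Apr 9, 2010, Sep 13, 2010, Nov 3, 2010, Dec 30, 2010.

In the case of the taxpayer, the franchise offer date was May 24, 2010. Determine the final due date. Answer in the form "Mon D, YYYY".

Aug 2, 2010

2 months after May 24, 2010 is July 2010; that month ends on Jul 31, 2010.
Jul 31, 2010 is a Saturday, so it moves to the next business day, Aug 2, 2010 (Monday).
So the filing is due Aug 2, 2010.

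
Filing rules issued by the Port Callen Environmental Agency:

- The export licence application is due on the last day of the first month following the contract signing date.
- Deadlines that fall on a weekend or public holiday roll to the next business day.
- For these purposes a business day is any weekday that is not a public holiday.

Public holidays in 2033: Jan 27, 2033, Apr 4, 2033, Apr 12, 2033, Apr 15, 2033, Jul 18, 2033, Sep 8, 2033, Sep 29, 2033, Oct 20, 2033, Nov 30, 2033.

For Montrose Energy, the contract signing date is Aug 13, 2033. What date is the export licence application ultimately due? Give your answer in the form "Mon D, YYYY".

1 month after Aug 13, 2033 is September 2033; that month ends on Sep 30, 2033.
Sep 30, 2033 (Friday) is already a business day.
Final deadline: Sep 30, 2033.

Sep 30, 2033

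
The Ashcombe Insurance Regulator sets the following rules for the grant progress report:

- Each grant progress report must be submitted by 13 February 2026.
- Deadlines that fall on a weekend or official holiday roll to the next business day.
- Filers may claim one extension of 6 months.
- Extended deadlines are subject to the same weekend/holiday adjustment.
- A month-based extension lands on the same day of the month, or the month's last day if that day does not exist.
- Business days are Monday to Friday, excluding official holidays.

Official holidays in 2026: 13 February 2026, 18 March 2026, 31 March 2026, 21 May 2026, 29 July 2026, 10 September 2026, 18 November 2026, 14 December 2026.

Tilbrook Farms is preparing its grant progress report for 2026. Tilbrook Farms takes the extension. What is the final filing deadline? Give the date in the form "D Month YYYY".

17 August 2026

Start from the fixed due date, 13 February 2026.
13 February 2026 is a listed holiday, so it moves to the next business day, 16 February 2026 (Monday).
Applying the 6 months extension: 6 months after 16 February 2026 is 16 August 2026.
16 August 2026 is a Sunday, so it moves to the next business day, 17 August 2026 (Monday).
So the filing is due 17 August 2026.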